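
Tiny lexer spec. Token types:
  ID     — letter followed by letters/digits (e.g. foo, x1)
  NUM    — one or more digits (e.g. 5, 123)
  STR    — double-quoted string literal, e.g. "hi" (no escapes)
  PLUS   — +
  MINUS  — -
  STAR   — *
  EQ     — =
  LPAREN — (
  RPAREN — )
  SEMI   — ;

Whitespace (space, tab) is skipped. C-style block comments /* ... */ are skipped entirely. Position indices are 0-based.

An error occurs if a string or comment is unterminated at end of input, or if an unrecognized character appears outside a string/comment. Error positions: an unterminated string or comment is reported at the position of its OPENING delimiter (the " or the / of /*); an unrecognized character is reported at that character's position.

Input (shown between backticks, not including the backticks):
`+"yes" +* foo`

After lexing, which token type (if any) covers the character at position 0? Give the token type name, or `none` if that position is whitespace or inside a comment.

pos=0: emit PLUS '+'
pos=1: enter STRING mode
pos=1: emit STR "yes" (now at pos=6)
pos=7: emit PLUS '+'
pos=8: emit STAR '*'
pos=10: emit ID 'foo' (now at pos=13)
DONE. 5 tokens: [PLUS, STR, PLUS, STAR, ID]
Position 0: char is '+' -> PLUS

Answer: PLUS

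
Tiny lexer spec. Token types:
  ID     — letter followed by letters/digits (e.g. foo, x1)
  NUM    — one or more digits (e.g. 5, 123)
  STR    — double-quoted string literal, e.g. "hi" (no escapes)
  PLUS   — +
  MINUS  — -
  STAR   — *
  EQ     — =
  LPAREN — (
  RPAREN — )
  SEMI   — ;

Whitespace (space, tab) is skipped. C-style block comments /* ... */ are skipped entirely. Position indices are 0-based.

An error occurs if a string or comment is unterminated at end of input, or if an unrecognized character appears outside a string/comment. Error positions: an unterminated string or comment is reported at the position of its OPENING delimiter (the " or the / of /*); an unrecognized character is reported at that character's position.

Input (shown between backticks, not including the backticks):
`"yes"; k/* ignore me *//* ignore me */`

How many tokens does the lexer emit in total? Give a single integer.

Answer: 3

Derivation:
pos=0: enter STRING mode
pos=0: emit STR "yes" (now at pos=5)
pos=5: emit SEMI ';'
pos=7: emit ID 'k' (now at pos=8)
pos=8: enter COMMENT mode (saw '/*')
exit COMMENT mode (now at pos=23)
pos=23: enter COMMENT mode (saw '/*')
exit COMMENT mode (now at pos=38)
DONE. 3 tokens: [STR, SEMI, ID]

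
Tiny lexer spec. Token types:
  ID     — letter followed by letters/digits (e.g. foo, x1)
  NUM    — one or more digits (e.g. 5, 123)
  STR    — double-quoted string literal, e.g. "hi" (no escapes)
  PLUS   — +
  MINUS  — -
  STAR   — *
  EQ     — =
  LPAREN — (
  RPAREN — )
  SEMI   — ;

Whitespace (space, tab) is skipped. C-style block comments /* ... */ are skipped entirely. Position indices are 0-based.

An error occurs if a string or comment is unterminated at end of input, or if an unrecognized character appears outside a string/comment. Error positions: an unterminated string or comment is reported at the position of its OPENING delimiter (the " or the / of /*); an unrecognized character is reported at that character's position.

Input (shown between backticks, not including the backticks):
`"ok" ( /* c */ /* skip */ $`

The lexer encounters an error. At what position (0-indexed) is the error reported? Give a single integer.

Answer: 26

Derivation:
pos=0: enter STRING mode
pos=0: emit STR "ok" (now at pos=4)
pos=5: emit LPAREN '('
pos=7: enter COMMENT mode (saw '/*')
exit COMMENT mode (now at pos=14)
pos=15: enter COMMENT mode (saw '/*')
exit COMMENT mode (now at pos=25)
pos=26: ERROR — unrecognized char '$'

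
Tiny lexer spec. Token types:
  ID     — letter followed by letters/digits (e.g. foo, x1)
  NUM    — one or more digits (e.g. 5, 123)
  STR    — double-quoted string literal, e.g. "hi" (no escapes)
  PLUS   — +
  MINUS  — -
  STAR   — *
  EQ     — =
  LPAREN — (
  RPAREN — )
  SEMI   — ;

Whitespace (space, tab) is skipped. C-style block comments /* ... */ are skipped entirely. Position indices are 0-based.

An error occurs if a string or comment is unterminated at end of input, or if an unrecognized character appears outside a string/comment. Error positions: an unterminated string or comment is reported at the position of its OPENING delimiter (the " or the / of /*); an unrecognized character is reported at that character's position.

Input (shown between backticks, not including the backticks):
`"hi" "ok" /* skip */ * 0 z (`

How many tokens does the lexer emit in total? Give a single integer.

pos=0: enter STRING mode
pos=0: emit STR "hi" (now at pos=4)
pos=5: enter STRING mode
pos=5: emit STR "ok" (now at pos=9)
pos=10: enter COMMENT mode (saw '/*')
exit COMMENT mode (now at pos=20)
pos=21: emit STAR '*'
pos=23: emit NUM '0' (now at pos=24)
pos=25: emit ID 'z' (now at pos=26)
pos=27: emit LPAREN '('
DONE. 6 tokens: [STR, STR, STAR, NUM, ID, LPAREN]

Answer: 6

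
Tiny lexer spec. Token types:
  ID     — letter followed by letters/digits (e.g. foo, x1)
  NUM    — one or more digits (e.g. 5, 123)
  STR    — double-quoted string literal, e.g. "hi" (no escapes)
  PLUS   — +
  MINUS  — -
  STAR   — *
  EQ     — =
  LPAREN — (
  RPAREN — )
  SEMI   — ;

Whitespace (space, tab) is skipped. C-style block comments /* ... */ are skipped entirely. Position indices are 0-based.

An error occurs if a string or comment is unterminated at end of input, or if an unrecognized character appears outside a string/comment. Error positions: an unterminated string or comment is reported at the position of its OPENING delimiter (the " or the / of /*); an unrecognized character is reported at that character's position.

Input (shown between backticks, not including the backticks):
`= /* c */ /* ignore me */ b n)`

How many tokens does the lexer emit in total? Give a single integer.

pos=0: emit EQ '='
pos=2: enter COMMENT mode (saw '/*')
exit COMMENT mode (now at pos=9)
pos=10: enter COMMENT mode (saw '/*')
exit COMMENT mode (now at pos=25)
pos=26: emit ID 'b' (now at pos=27)
pos=28: emit ID 'n' (now at pos=29)
pos=29: emit RPAREN ')'
DONE. 4 tokens: [EQ, ID, ID, RPAREN]

Answer: 4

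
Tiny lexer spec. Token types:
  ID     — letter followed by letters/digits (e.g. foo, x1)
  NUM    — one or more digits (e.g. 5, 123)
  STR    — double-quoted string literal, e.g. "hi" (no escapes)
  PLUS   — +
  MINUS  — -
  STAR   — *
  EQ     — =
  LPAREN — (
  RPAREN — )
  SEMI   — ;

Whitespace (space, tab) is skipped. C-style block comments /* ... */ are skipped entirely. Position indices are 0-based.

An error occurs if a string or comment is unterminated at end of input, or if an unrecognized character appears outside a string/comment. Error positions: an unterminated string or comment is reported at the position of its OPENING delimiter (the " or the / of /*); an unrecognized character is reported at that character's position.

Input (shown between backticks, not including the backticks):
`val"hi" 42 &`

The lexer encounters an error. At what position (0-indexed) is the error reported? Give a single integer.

pos=0: emit ID 'val' (now at pos=3)
pos=3: enter STRING mode
pos=3: emit STR "hi" (now at pos=7)
pos=8: emit NUM '42' (now at pos=10)
pos=11: ERROR — unrecognized char '&'

Answer: 11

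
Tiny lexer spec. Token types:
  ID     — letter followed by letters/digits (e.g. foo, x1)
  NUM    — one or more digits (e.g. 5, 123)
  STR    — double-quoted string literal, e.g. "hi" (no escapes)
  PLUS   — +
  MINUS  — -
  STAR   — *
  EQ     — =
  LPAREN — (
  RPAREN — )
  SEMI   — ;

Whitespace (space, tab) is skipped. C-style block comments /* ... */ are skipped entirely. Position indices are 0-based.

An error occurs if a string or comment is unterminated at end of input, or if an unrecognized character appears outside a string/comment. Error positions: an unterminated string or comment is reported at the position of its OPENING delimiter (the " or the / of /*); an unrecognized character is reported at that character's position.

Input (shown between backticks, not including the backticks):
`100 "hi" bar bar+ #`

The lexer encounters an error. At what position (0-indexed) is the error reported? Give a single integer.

Answer: 18

Derivation:
pos=0: emit NUM '100' (now at pos=3)
pos=4: enter STRING mode
pos=4: emit STR "hi" (now at pos=8)
pos=9: emit ID 'bar' (now at pos=12)
pos=13: emit ID 'bar' (now at pos=16)
pos=16: emit PLUS '+'
pos=18: ERROR — unrecognized char '#'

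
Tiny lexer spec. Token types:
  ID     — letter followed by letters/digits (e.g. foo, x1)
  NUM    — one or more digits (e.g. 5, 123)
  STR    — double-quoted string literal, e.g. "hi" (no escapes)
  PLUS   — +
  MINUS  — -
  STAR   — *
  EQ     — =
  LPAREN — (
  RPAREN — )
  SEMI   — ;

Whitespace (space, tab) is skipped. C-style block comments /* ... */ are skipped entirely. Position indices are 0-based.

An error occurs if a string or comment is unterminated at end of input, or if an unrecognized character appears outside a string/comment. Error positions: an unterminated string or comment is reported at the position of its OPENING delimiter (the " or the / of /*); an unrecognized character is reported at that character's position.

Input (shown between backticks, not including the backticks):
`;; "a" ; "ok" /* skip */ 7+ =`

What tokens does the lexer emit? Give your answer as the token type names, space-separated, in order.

pos=0: emit SEMI ';'
pos=1: emit SEMI ';'
pos=3: enter STRING mode
pos=3: emit STR "a" (now at pos=6)
pos=7: emit SEMI ';'
pos=9: enter STRING mode
pos=9: emit STR "ok" (now at pos=13)
pos=14: enter COMMENT mode (saw '/*')
exit COMMENT mode (now at pos=24)
pos=25: emit NUM '7' (now at pos=26)
pos=26: emit PLUS '+'
pos=28: emit EQ '='
DONE. 8 tokens: [SEMI, SEMI, STR, SEMI, STR, NUM, PLUS, EQ]

Answer: SEMI SEMI STR SEMI STR NUM PLUS EQ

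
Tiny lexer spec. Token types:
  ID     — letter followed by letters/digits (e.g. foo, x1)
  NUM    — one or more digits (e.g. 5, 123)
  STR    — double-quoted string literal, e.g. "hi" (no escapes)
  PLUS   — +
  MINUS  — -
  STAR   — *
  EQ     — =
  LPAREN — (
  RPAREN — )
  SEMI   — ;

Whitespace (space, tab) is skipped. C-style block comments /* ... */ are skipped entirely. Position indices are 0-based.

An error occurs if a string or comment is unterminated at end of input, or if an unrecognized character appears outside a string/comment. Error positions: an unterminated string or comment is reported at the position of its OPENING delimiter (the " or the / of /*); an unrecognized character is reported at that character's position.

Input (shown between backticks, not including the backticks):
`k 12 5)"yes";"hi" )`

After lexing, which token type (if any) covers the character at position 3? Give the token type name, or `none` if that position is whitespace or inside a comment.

pos=0: emit ID 'k' (now at pos=1)
pos=2: emit NUM '12' (now at pos=4)
pos=5: emit NUM '5' (now at pos=6)
pos=6: emit RPAREN ')'
pos=7: enter STRING mode
pos=7: emit STR "yes" (now at pos=12)
pos=12: emit SEMI ';'
pos=13: enter STRING mode
pos=13: emit STR "hi" (now at pos=17)
pos=18: emit RPAREN ')'
DONE. 8 tokens: [ID, NUM, NUM, RPAREN, STR, SEMI, STR, RPAREN]
Position 3: char is '2' -> NUM

Answer: NUM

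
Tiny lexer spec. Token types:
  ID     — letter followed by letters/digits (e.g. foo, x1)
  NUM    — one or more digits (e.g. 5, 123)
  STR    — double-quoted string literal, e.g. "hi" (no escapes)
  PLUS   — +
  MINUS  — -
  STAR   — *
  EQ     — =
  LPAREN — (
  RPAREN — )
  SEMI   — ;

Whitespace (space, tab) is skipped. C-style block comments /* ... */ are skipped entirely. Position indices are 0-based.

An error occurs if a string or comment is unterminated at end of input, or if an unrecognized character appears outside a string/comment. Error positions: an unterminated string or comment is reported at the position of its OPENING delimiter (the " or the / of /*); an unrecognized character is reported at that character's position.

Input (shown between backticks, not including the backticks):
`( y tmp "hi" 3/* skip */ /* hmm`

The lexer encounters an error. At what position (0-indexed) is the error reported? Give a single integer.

Answer: 25

Derivation:
pos=0: emit LPAREN '('
pos=2: emit ID 'y' (now at pos=3)
pos=4: emit ID 'tmp' (now at pos=7)
pos=8: enter STRING mode
pos=8: emit STR "hi" (now at pos=12)
pos=13: emit NUM '3' (now at pos=14)
pos=14: enter COMMENT mode (saw '/*')
exit COMMENT mode (now at pos=24)
pos=25: enter COMMENT mode (saw '/*')
pos=25: ERROR — unterminated comment (reached EOF)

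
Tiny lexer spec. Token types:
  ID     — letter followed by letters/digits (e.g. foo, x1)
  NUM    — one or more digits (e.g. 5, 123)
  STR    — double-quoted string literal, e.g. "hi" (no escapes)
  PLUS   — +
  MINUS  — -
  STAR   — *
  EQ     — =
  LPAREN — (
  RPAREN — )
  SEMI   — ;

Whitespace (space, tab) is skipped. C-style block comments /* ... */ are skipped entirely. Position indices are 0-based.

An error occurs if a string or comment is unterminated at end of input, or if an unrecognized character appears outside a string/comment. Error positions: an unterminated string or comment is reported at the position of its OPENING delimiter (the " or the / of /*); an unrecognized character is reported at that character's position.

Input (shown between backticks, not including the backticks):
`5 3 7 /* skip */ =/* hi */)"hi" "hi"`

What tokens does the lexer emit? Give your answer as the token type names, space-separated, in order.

Answer: NUM NUM NUM EQ RPAREN STR STR

Derivation:
pos=0: emit NUM '5' (now at pos=1)
pos=2: emit NUM '3' (now at pos=3)
pos=4: emit NUM '7' (now at pos=5)
pos=6: enter COMMENT mode (saw '/*')
exit COMMENT mode (now at pos=16)
pos=17: emit EQ '='
pos=18: enter COMMENT mode (saw '/*')
exit COMMENT mode (now at pos=26)
pos=26: emit RPAREN ')'
pos=27: enter STRING mode
pos=27: emit STR "hi" (now at pos=31)
pos=32: enter STRING mode
pos=32: emit STR "hi" (now at pos=36)
DONE. 7 tokens: [NUM, NUM, NUM, EQ, RPAREN, STR, STR]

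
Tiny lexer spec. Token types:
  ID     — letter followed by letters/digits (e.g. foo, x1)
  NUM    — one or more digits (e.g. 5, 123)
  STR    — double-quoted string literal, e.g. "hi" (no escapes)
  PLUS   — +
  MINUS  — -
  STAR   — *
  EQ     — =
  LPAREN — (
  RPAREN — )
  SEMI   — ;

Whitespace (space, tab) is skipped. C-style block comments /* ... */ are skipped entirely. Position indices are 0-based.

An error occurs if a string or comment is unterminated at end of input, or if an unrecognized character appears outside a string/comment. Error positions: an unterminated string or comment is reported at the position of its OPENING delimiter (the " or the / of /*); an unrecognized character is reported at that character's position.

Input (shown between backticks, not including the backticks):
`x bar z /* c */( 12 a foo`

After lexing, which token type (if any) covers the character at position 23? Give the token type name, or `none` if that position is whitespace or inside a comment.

Answer: ID

Derivation:
pos=0: emit ID 'x' (now at pos=1)
pos=2: emit ID 'bar' (now at pos=5)
pos=6: emit ID 'z' (now at pos=7)
pos=8: enter COMMENT mode (saw '/*')
exit COMMENT mode (now at pos=15)
pos=15: emit LPAREN '('
pos=17: emit NUM '12' (now at pos=19)
pos=20: emit ID 'a' (now at pos=21)
pos=22: emit ID 'foo' (now at pos=25)
DONE. 7 tokens: [ID, ID, ID, LPAREN, NUM, ID, ID]
Position 23: char is 'o' -> ID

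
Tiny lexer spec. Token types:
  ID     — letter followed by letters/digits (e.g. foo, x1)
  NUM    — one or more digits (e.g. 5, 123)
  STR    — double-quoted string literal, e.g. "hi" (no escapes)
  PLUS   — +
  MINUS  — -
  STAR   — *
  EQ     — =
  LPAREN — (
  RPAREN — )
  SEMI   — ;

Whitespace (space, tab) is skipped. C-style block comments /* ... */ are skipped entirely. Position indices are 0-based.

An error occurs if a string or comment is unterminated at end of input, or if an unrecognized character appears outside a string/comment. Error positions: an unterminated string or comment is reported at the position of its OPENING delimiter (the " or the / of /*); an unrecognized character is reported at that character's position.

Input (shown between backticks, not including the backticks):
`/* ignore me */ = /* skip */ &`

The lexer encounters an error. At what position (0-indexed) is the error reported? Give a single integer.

Answer: 29

Derivation:
pos=0: enter COMMENT mode (saw '/*')
exit COMMENT mode (now at pos=15)
pos=16: emit EQ '='
pos=18: enter COMMENT mode (saw '/*')
exit COMMENT mode (now at pos=28)
pos=29: ERROR — unrecognized char '&'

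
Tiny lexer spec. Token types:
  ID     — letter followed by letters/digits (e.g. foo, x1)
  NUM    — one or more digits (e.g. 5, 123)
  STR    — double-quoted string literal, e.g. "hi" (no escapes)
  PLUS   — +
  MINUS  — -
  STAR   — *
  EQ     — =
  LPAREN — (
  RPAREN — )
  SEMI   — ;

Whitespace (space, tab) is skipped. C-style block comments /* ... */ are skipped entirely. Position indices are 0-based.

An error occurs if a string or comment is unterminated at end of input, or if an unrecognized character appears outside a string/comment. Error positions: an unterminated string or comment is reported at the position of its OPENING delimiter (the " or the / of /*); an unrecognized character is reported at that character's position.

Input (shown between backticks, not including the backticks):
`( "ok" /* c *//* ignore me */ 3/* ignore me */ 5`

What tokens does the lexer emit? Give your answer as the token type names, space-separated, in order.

Answer: LPAREN STR NUM NUM

Derivation:
pos=0: emit LPAREN '('
pos=2: enter STRING mode
pos=2: emit STR "ok" (now at pos=6)
pos=7: enter COMMENT mode (saw '/*')
exit COMMENT mode (now at pos=14)
pos=14: enter COMMENT mode (saw '/*')
exit COMMENT mode (now at pos=29)
pos=30: emit NUM '3' (now at pos=31)
pos=31: enter COMMENT mode (saw '/*')
exit COMMENT mode (now at pos=46)
pos=47: emit NUM '5' (now at pos=48)
DONE. 4 tokens: [LPAREN, STR, NUM, NUM]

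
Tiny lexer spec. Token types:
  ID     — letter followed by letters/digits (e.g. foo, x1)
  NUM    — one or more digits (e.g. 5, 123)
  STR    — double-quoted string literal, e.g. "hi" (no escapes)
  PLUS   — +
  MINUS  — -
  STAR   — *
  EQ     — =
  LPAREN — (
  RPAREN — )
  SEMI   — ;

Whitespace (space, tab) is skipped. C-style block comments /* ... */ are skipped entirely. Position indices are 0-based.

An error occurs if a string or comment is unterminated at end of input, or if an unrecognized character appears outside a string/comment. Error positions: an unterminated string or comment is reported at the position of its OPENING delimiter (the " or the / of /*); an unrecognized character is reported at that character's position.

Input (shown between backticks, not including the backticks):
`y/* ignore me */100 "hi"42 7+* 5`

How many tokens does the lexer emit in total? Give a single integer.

Answer: 8

Derivation:
pos=0: emit ID 'y' (now at pos=1)
pos=1: enter COMMENT mode (saw '/*')
exit COMMENT mode (now at pos=16)
pos=16: emit NUM '100' (now at pos=19)
pos=20: enter STRING mode
pos=20: emit STR "hi" (now at pos=24)
pos=24: emit NUM '42' (now at pos=26)
pos=27: emit NUM '7' (now at pos=28)
pos=28: emit PLUS '+'
pos=29: emit STAR '*'
pos=31: emit NUM '5' (now at pos=32)
DONE. 8 tokens: [ID, NUM, STR, NUM, NUM, PLUS, STAR, NUM]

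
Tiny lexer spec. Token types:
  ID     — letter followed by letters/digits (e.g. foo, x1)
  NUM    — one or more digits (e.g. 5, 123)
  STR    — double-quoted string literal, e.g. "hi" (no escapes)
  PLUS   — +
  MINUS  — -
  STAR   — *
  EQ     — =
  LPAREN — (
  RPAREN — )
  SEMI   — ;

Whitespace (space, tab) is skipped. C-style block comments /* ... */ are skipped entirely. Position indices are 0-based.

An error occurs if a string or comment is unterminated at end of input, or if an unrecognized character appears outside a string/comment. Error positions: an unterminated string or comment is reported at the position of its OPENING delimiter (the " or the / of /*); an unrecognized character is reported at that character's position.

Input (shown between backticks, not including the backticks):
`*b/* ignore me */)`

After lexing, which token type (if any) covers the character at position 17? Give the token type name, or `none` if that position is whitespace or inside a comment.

Answer: RPAREN

Derivation:
pos=0: emit STAR '*'
pos=1: emit ID 'b' (now at pos=2)
pos=2: enter COMMENT mode (saw '/*')
exit COMMENT mode (now at pos=17)
pos=17: emit RPAREN ')'
DONE. 3 tokens: [STAR, ID, RPAREN]
Position 17: char is ')' -> RPAREN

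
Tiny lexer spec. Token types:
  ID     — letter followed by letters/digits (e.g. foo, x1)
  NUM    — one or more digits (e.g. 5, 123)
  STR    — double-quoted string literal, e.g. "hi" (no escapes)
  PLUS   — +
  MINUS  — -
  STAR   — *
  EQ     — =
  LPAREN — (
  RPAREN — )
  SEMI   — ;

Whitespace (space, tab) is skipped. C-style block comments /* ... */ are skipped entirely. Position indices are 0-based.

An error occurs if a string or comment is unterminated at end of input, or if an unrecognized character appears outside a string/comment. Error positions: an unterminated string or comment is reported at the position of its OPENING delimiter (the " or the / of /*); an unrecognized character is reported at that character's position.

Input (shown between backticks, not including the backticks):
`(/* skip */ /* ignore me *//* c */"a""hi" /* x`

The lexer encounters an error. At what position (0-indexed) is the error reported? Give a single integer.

pos=0: emit LPAREN '('
pos=1: enter COMMENT mode (saw '/*')
exit COMMENT mode (now at pos=11)
pos=12: enter COMMENT mode (saw '/*')
exit COMMENT mode (now at pos=27)
pos=27: enter COMMENT mode (saw '/*')
exit COMMENT mode (now at pos=34)
pos=34: enter STRING mode
pos=34: emit STR "a" (now at pos=37)
pos=37: enter STRING mode
pos=37: emit STR "hi" (now at pos=41)
pos=42: enter COMMENT mode (saw '/*')
pos=42: ERROR — unterminated comment (reached EOF)

Answer: 42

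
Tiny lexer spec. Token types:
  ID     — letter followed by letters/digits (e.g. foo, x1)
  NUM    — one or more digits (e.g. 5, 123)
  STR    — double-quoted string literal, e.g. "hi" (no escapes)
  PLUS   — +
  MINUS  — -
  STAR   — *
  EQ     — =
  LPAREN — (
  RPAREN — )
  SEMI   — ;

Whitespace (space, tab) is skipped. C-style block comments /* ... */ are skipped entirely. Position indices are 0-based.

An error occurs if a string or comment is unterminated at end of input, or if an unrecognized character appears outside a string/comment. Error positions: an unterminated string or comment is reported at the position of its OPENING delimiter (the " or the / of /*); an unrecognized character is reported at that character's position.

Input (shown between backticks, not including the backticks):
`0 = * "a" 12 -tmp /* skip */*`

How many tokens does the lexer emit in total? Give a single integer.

pos=0: emit NUM '0' (now at pos=1)
pos=2: emit EQ '='
pos=4: emit STAR '*'
pos=6: enter STRING mode
pos=6: emit STR "a" (now at pos=9)
pos=10: emit NUM '12' (now at pos=12)
pos=13: emit MINUS '-'
pos=14: emit ID 'tmp' (now at pos=17)
pos=18: enter COMMENT mode (saw '/*')
exit COMMENT mode (now at pos=28)
pos=28: emit STAR '*'
DONE. 8 tokens: [NUM, EQ, STAR, STR, NUM, MINUS, ID, STAR]

Answer: 8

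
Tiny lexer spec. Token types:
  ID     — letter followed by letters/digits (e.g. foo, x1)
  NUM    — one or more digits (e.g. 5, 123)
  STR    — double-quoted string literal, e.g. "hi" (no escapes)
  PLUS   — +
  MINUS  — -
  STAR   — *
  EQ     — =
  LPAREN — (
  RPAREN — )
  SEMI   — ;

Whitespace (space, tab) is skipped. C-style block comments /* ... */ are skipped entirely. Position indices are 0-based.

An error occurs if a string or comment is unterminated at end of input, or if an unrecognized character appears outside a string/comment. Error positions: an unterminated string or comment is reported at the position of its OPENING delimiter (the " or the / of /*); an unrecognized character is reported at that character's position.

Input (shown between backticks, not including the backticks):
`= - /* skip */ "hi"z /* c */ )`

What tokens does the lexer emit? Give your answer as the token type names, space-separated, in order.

Answer: EQ MINUS STR ID RPAREN

Derivation:
pos=0: emit EQ '='
pos=2: emit MINUS '-'
pos=4: enter COMMENT mode (saw '/*')
exit COMMENT mode (now at pos=14)
pos=15: enter STRING mode
pos=15: emit STR "hi" (now at pos=19)
pos=19: emit ID 'z' (now at pos=20)
pos=21: enter COMMENT mode (saw '/*')
exit COMMENT mode (now at pos=28)
pos=29: emit RPAREN ')'
DONE. 5 tokens: [EQ, MINUS, STR, ID, RPAREN]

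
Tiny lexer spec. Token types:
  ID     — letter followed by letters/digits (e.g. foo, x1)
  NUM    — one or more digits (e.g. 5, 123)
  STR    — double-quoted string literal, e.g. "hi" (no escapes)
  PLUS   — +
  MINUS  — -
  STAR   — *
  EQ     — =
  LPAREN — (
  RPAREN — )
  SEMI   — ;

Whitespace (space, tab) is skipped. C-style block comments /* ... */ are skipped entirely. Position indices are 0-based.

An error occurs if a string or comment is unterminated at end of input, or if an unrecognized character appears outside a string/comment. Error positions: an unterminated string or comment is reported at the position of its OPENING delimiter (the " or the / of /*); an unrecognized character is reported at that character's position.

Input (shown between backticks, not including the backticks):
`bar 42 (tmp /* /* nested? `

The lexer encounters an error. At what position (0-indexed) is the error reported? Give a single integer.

Answer: 12

Derivation:
pos=0: emit ID 'bar' (now at pos=3)
pos=4: emit NUM '42' (now at pos=6)
pos=7: emit LPAREN '('
pos=8: emit ID 'tmp' (now at pos=11)
pos=12: enter COMMENT mode (saw '/*')
pos=12: ERROR — unterminated comment (reached EOF)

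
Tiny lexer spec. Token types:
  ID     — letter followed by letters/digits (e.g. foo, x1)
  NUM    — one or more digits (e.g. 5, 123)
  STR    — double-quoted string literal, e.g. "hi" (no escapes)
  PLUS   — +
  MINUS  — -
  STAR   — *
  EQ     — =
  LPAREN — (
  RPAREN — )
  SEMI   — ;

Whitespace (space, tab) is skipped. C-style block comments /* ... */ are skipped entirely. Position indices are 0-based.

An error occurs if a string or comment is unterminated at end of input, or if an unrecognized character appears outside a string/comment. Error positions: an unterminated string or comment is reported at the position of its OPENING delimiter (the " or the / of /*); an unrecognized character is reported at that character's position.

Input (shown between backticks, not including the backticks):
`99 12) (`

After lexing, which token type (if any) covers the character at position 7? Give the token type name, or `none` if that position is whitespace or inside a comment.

pos=0: emit NUM '99' (now at pos=2)
pos=3: emit NUM '12' (now at pos=5)
pos=5: emit RPAREN ')'
pos=7: emit LPAREN '('
DONE. 4 tokens: [NUM, NUM, RPAREN, LPAREN]
Position 7: char is '(' -> LPAREN

Answer: LPAREN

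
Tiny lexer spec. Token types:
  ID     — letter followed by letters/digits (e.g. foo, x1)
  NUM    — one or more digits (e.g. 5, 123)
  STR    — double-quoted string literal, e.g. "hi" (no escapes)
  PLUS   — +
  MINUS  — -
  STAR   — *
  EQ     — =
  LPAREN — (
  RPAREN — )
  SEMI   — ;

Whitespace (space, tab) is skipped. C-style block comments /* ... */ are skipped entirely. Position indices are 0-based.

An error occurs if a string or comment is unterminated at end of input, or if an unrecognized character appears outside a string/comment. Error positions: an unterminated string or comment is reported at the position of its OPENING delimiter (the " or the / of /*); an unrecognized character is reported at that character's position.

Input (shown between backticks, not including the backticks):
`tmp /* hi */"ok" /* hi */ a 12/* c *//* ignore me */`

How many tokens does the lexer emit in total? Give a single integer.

Answer: 4

Derivation:
pos=0: emit ID 'tmp' (now at pos=3)
pos=4: enter COMMENT mode (saw '/*')
exit COMMENT mode (now at pos=12)
pos=12: enter STRING mode
pos=12: emit STR "ok" (now at pos=16)
pos=17: enter COMMENT mode (saw '/*')
exit COMMENT mode (now at pos=25)
pos=26: emit ID 'a' (now at pos=27)
pos=28: emit NUM '12' (now at pos=30)
pos=30: enter COMMENT mode (saw '/*')
exit COMMENT mode (now at pos=37)
pos=37: enter COMMENT mode (saw '/*')
exit COMMENT mode (now at pos=52)
DONE. 4 tokens: [ID, STR, ID, NUM]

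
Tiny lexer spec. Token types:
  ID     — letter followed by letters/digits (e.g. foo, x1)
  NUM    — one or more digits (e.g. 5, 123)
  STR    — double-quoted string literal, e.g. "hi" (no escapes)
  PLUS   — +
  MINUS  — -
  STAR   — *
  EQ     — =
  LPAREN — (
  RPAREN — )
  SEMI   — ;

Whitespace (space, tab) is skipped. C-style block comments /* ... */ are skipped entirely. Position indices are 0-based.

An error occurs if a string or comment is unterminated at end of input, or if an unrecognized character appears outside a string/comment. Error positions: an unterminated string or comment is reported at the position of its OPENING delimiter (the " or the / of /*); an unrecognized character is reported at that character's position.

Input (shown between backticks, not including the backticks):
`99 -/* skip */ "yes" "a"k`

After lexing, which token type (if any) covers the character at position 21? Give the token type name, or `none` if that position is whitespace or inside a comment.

pos=0: emit NUM '99' (now at pos=2)
pos=3: emit MINUS '-'
pos=4: enter COMMENT mode (saw '/*')
exit COMMENT mode (now at pos=14)
pos=15: enter STRING mode
pos=15: emit STR "yes" (now at pos=20)
pos=21: enter STRING mode
pos=21: emit STR "a" (now at pos=24)
pos=24: emit ID 'k' (now at pos=25)
DONE. 5 tokens: [NUM, MINUS, STR, STR, ID]
Position 21: char is '"' -> STR

Answer: STR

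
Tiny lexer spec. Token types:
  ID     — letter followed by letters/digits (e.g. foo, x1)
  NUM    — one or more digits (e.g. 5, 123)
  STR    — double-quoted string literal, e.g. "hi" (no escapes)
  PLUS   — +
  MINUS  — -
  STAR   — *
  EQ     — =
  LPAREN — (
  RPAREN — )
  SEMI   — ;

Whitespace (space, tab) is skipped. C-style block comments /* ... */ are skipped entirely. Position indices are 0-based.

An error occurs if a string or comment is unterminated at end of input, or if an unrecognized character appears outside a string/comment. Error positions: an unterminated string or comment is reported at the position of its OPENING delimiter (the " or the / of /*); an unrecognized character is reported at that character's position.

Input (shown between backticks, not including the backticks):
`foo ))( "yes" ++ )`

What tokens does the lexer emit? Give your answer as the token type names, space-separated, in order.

pos=0: emit ID 'foo' (now at pos=3)
pos=4: emit RPAREN ')'
pos=5: emit RPAREN ')'
pos=6: emit LPAREN '('
pos=8: enter STRING mode
pos=8: emit STR "yes" (now at pos=13)
pos=14: emit PLUS '+'
pos=15: emit PLUS '+'
pos=17: emit RPAREN ')'
DONE. 8 tokens: [ID, RPAREN, RPAREN, LPAREN, STR, PLUS, PLUS, RPAREN]

Answer: ID RPAREN RPAREN LPAREN STR PLUS PLUS RPAREN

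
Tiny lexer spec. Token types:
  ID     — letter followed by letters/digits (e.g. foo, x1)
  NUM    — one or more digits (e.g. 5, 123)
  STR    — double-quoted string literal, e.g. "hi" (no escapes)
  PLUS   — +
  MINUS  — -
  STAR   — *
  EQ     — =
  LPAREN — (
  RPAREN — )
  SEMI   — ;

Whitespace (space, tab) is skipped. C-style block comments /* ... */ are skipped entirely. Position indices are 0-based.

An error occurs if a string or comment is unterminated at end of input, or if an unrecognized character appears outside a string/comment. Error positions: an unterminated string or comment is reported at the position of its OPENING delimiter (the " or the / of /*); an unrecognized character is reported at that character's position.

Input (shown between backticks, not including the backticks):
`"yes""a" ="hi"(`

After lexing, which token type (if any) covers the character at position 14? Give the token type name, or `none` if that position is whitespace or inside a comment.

Answer: LPAREN

Derivation:
pos=0: enter STRING mode
pos=0: emit STR "yes" (now at pos=5)
pos=5: enter STRING mode
pos=5: emit STR "a" (now at pos=8)
pos=9: emit EQ '='
pos=10: enter STRING mode
pos=10: emit STR "hi" (now at pos=14)
pos=14: emit LPAREN '('
DONE. 5 tokens: [STR, STR, EQ, STR, LPAREN]
Position 14: char is '(' -> LPAREN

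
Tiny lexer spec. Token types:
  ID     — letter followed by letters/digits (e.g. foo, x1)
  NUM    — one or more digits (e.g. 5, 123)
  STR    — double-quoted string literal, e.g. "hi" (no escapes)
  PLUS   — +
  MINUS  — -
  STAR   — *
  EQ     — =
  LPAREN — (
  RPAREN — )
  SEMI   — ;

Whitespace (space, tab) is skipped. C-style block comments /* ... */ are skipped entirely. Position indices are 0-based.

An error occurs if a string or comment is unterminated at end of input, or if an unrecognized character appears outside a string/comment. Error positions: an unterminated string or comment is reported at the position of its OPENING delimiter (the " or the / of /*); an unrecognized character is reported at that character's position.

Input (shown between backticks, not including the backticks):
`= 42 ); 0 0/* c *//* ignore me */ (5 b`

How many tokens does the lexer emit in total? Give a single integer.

Answer: 9

Derivation:
pos=0: emit EQ '='
pos=2: emit NUM '42' (now at pos=4)
pos=5: emit RPAREN ')'
pos=6: emit SEMI ';'
pos=8: emit NUM '0' (now at pos=9)
pos=10: emit NUM '0' (now at pos=11)
pos=11: enter COMMENT mode (saw '/*')
exit COMMENT mode (now at pos=18)
pos=18: enter COMMENT mode (saw '/*')
exit COMMENT mode (now at pos=33)
pos=34: emit LPAREN '('
pos=35: emit NUM '5' (now at pos=36)
pos=37: emit ID 'b' (now at pos=38)
DONE. 9 tokens: [EQ, NUM, RPAREN, SEMI, NUM, NUM, LPAREN, NUM, ID]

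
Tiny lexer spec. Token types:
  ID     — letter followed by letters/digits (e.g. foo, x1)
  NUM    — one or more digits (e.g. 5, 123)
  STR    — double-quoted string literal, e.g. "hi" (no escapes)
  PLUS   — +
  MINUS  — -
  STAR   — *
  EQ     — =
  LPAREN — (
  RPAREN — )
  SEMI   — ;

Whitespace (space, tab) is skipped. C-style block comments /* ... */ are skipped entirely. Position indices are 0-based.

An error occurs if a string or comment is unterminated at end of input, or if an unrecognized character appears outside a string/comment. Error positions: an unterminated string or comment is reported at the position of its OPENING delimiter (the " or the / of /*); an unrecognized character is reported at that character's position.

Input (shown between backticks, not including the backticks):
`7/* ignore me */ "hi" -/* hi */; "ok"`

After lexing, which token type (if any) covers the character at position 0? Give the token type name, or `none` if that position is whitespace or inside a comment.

Answer: NUM

Derivation:
pos=0: emit NUM '7' (now at pos=1)
pos=1: enter COMMENT mode (saw '/*')
exit COMMENT mode (now at pos=16)
pos=17: enter STRING mode
pos=17: emit STR "hi" (now at pos=21)
pos=22: emit MINUS '-'
pos=23: enter COMMENT mode (saw '/*')
exit COMMENT mode (now at pos=31)
pos=31: emit SEMI ';'
pos=33: enter STRING mode
pos=33: emit STR "ok" (now at pos=37)
DONE. 5 tokens: [NUM, STR, MINUS, SEMI, STR]
Position 0: char is '7' -> NUM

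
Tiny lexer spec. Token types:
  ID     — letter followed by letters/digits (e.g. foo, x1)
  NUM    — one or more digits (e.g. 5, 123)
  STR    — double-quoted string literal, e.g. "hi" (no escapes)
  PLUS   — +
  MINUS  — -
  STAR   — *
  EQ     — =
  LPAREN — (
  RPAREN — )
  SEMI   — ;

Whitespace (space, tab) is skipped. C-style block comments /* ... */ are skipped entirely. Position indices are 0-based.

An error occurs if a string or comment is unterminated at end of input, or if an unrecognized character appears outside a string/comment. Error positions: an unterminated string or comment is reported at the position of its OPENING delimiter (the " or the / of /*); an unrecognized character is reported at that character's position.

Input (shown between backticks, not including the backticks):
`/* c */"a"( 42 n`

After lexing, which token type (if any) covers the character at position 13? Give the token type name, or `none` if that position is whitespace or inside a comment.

Answer: NUM

Derivation:
pos=0: enter COMMENT mode (saw '/*')
exit COMMENT mode (now at pos=7)
pos=7: enter STRING mode
pos=7: emit STR "a" (now at pos=10)
pos=10: emit LPAREN '('
pos=12: emit NUM '42' (now at pos=14)
pos=15: emit ID 'n' (now at pos=16)
DONE. 4 tokens: [STR, LPAREN, NUM, ID]
Position 13: char is '2' -> NUM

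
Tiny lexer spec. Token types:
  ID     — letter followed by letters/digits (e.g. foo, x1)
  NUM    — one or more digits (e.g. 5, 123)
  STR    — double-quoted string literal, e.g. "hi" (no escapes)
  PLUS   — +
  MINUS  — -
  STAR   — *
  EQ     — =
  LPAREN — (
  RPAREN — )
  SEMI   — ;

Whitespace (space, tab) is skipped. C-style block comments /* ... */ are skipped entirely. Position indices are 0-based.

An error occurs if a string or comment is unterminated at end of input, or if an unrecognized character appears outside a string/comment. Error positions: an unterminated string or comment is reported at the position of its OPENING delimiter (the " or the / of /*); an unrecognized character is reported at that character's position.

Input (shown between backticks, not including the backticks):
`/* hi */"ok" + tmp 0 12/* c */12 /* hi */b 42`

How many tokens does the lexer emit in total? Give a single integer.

Answer: 8

Derivation:
pos=0: enter COMMENT mode (saw '/*')
exit COMMENT mode (now at pos=8)
pos=8: enter STRING mode
pos=8: emit STR "ok" (now at pos=12)
pos=13: emit PLUS '+'
pos=15: emit ID 'tmp' (now at pos=18)
pos=19: emit NUM '0' (now at pos=20)
pos=21: emit NUM '12' (now at pos=23)
pos=23: enter COMMENT mode (saw '/*')
exit COMMENT mode (now at pos=30)
pos=30: emit NUM '12' (now at pos=32)
pos=33: enter COMMENT mode (saw '/*')
exit COMMENT mode (now at pos=41)
pos=41: emit ID 'b' (now at pos=42)
pos=43: emit NUM '42' (now at pos=45)
DONE. 8 tokens: [STR, PLUS, ID, NUM, NUM, NUM, ID, NUM]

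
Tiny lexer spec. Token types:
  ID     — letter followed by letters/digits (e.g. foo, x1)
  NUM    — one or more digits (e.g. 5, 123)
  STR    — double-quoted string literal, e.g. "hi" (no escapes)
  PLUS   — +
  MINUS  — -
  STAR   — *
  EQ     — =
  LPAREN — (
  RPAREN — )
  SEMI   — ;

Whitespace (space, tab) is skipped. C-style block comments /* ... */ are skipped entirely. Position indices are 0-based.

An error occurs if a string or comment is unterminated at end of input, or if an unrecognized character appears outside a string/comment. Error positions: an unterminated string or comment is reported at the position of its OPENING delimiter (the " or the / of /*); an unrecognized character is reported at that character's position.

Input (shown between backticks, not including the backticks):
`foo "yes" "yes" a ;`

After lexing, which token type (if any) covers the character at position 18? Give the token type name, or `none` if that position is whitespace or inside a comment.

pos=0: emit ID 'foo' (now at pos=3)
pos=4: enter STRING mode
pos=4: emit STR "yes" (now at pos=9)
pos=10: enter STRING mode
pos=10: emit STR "yes" (now at pos=15)
pos=16: emit ID 'a' (now at pos=17)
pos=18: emit SEMI ';'
DONE. 5 tokens: [ID, STR, STR, ID, SEMI]
Position 18: char is ';' -> SEMI

Answer: SEMI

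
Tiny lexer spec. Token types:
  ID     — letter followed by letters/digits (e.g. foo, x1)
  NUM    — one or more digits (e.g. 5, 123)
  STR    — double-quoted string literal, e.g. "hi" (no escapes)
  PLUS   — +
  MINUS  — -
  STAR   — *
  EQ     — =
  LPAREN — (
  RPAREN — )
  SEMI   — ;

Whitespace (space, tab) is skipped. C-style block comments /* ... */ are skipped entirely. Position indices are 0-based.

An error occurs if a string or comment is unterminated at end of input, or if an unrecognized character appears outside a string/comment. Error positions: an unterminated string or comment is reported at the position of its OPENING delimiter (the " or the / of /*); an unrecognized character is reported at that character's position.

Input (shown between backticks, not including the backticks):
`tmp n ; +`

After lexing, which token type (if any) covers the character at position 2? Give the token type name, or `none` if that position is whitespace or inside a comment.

pos=0: emit ID 'tmp' (now at pos=3)
pos=4: emit ID 'n' (now at pos=5)
pos=6: emit SEMI ';'
pos=8: emit PLUS '+'
DONE. 4 tokens: [ID, ID, SEMI, PLUS]
Position 2: char is 'p' -> ID

Answer: ID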